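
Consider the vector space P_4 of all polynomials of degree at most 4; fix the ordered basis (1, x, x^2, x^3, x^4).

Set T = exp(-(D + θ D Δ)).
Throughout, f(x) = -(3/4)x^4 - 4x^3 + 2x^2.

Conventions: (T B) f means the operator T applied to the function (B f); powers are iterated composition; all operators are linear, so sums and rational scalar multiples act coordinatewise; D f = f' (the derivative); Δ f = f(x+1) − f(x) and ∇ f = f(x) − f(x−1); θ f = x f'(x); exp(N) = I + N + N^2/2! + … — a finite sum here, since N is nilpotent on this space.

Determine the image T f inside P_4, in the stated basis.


the image equals g(x) = -(3/4)x^4 - x^3 + (55/2)x^2 - 7x - 9/4

order-1 term: 3x^3 + 30x^2 + 29x
order-2 term: -(9/2)x^2 - 39x - 29/2
order-3 term: 3x + 13
order-4 term: -3/4
the series for exp(-(D + θ D Δ)) f terminates at order 4
exp(-(D + θ D Δ)) f = -(3/4)x^4 - x^3 + (55/2)x^2 - 7x - 9/4


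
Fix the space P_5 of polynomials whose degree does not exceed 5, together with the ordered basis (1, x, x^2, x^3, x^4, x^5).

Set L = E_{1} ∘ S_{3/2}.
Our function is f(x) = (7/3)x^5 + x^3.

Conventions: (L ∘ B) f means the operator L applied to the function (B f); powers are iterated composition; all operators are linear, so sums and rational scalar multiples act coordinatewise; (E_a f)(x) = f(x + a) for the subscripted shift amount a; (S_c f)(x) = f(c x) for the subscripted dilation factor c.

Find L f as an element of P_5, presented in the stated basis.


S_{3/2} f = (567/32)x^5 + (27/8)x^3
E_{1} S_{3/2} f = (567/32)x^5 + (2835/32)x^4 + (2889/16)x^3 + (2997/16)x^2 + (3159/32)x + 675/32

g(x) = (567/32)x^5 + (2835/32)x^4 + (2889/16)x^3 + (2997/16)x^2 + (3159/32)x + 675/32


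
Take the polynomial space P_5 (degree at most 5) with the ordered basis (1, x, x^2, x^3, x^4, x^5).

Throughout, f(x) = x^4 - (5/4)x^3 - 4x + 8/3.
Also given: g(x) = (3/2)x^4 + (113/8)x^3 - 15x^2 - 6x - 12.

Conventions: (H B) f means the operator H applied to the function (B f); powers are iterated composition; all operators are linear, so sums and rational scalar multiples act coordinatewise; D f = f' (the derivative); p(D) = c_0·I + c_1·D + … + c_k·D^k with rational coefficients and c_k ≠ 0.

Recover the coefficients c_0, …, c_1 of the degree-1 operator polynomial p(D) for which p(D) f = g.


p(D) = (3/2)·I + 4·D, i.e. c_0 = 3/2, c_1 = 4

D^0 f = x^4 - (5/4)x^3 - 4x + 8/3
D^1 f = 4x^3 - (15/4)x^2 - 4
matching coefficients of g against c_0 f + c_1 Df + … from the top degree down determines the c_i
solution: c_0 = 3/2, c_1 = 4


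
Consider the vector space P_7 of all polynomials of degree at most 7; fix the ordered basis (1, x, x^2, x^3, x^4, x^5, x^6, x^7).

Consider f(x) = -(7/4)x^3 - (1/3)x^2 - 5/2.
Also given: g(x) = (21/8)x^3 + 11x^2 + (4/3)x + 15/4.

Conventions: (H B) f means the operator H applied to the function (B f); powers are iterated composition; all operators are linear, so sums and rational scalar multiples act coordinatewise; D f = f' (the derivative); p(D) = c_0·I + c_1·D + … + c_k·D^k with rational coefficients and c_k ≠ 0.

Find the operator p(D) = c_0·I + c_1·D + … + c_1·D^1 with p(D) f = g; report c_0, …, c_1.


D^0 f = -(7/4)x^3 - (1/3)x^2 - 5/2
D^1 f = -(21/4)x^2 - (2/3)x
matching coefficients of g against c_0 f + c_1 Df + … from the top degree down determines the c_i
solution: c_0 = -3/2, c_1 = -2

p(D) = -(3/2)·I − 2·D, i.e. c_0 = -3/2, c_1 = -2


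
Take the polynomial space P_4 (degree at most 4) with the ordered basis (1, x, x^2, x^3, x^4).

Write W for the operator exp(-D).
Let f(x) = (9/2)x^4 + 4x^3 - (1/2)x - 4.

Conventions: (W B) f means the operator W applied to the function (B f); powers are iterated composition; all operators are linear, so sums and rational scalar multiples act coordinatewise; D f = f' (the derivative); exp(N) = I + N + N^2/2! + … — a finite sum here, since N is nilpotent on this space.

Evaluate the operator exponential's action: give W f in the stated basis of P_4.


order-1 term: -18x^3 - 12x^2 + 1/2
order-2 term: 27x^2 + 12x
order-3 term: -18x - 4
order-4 term: 9/2
the series for exp(-D) f terminates at order 4
exp(-D) f = (9/2)x^4 - 14x^3 + 15x^2 - (13/2)x - 3

the image equals g(x) = (9/2)x^4 - 14x^3 + 15x^2 - (13/2)x - 3


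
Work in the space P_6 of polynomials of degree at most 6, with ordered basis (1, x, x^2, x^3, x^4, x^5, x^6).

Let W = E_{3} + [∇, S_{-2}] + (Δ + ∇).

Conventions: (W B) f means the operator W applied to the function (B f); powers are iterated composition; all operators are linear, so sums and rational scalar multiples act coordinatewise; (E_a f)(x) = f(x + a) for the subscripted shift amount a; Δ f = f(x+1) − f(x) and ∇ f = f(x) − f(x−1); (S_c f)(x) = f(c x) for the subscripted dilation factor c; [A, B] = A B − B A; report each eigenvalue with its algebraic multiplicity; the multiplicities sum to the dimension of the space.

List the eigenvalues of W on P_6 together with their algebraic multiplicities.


image of 1: 1
image of x: x + 2
image of x^2: x^2 + 22x + 6
image of x^3: x^3 - 21x^2 + 45x + 20
image of x^4: x^4 + 116x^3 - 18x^2 + 188x + 66
image of x^5: x^5 - 215x^4 + 330x^3 - 70x^2 + 555x + 212
image of x^6: x^6 + 606x^5 - 585x^4 + 2020x^3 + 315x^2 + 1866x + 666
the matrix is upper triangular; its diagonal is (1, 1, 1, 1, 1, 1, 1)
for a triangular matrix the eigenvalues are the diagonal entries, with algebraic multiplicity their repetition count

λ = 1 (multiplicity 7)


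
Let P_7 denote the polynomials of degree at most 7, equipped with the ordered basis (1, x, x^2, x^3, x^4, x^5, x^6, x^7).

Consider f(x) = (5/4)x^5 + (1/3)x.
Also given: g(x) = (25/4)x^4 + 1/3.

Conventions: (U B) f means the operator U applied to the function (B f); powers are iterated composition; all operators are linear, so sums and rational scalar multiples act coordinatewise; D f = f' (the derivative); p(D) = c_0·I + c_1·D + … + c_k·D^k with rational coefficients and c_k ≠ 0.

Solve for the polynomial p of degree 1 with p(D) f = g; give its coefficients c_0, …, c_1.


D^0 f = (5/4)x^5 + (1/3)x
D^1 f = (25/4)x^4 + 1/3
matching coefficients of g against c_0 f + c_1 Df + … from the top degree down determines the c_i
solution: c_0 = 0, c_1 = 1

p(D) = D, i.e. c_0 = 0, c_1 = 1


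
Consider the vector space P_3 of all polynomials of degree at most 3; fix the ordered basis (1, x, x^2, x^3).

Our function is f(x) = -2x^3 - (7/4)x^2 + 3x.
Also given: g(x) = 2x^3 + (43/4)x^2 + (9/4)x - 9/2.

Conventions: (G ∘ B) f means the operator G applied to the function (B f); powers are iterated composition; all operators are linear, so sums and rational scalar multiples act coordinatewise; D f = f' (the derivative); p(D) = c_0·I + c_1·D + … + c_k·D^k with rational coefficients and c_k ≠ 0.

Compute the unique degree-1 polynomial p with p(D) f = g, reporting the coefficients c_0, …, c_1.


c_0 = -1, c_1 = -3/2

D^0 f = -2x^3 - (7/4)x^2 + 3x
D^1 f = -6x^2 - (7/2)x + 3
matching coefficients of g against c_0 f + c_1 Df + … from the top degree down determines the c_i
solution: c_0 = -1, c_1 = -3/2


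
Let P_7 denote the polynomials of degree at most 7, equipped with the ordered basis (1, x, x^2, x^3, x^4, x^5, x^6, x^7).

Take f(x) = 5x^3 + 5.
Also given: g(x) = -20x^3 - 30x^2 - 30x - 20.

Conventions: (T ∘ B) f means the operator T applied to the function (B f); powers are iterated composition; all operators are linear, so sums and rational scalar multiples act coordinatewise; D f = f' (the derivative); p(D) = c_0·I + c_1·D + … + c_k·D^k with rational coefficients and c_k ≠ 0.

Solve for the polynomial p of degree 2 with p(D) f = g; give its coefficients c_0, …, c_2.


D^0 f = 5x^3 + 5
D^1 f = 15x^2
D^2 f = 30x
matching coefficients of g against c_0 f + c_1 Df + … from the top degree down determines the c_i
solution: c_0 = -4, c_1 = -2, c_2 = -1

p(D) = -4·I − 2·D − D^2, i.e. c_0 = -4, c_1 = -2, c_2 = -1


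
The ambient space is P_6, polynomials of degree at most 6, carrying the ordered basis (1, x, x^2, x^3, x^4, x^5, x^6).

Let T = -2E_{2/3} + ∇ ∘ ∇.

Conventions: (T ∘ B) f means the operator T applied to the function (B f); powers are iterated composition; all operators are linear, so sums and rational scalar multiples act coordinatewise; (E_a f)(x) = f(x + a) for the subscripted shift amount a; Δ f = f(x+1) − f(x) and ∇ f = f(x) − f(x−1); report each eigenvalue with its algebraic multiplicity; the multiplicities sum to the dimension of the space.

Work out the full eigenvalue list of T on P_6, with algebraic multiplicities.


image of 1: -2
image of x: -2x - 4/3
image of x^2: -2x^2 - (8/3)x + 10/9
image of x^3: -2x^3 - 4x^2 + (10/3)x - 178/27
image of x^4: -2x^4 - (16/3)x^3 + (20/3)x^2 - (712/27)x + 1102/81
image of x^5: -2x^5 - (20/3)x^4 + (100/9)x^3 - (1780/27)x^2 + (5510/81)x - 7354/243
image of x^6: -2x^6 - 8x^5 + (50/3)x^4 - (3560/27)x^3 + (5510/27)x^2 - (14708/81)x + 45070/729
the matrix is upper triangular; its diagonal is (-2, -2, -2, -2, -2, -2, -2)
for a triangular matrix the eigenvalues are the diagonal entries, with algebraic multiplicity their repetition count

λ = -2 (multiplicity 7)


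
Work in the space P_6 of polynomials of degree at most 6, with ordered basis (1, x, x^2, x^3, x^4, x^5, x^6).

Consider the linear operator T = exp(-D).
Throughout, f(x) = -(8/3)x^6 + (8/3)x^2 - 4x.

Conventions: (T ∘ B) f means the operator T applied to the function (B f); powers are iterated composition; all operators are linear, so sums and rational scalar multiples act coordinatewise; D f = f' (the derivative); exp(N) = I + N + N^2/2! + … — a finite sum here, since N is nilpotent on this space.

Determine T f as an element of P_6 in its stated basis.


order-1 term: 16x^5 - (16/3)x + 4
order-2 term: -40x^4 + 8/3
order-3 term: (160/3)x^3
order-4 term: -40x^2
order-5 term: 16x
order-6 term: -8/3
the series for exp(-D) f terminates at order 6
exp(-D) f = -(8/3)x^6 + 16x^5 - 40x^4 + (160/3)x^3 - (112/3)x^2 + (20/3)x + 4

the image equals g(x) = -(8/3)x^6 + 16x^5 - 40x^4 + (160/3)x^3 - (112/3)x^2 + (20/3)x + 4


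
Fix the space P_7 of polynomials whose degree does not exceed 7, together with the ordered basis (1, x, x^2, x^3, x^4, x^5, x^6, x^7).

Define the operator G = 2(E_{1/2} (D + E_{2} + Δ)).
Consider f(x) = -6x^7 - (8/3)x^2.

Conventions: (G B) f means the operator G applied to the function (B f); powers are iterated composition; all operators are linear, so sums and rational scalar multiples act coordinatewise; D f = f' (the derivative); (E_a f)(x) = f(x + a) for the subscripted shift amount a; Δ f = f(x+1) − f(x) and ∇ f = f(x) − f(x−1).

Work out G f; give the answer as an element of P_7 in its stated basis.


D f = -42x^6 - (16/3)x
E_{2} f = -6x^7 - 84x^6 - 504x^5 - 1680x^4 - 3360x^3 - (12104/3)x^2 - (8096/3)x - 2336/3
Δ f = -42x^6 - 126x^5 - 210x^4 - 210x^3 - 126x^2 - (142/3)x - 26/3
(D + E_{2} + Δ) f = -6x^7 - 168x^6 - 630x^5 - 1890x^4 - 3570x^3 - (12482/3)x^2 - (8254/3)x - 2362/3
E_{1/2} (D + E_{2} + Δ) f = -6x^7 - 189x^6 - (2331/2)x^5 - (16485/4)x^4 - (74865/8)x^3 - (638381/48)x^2 - (344433/32)x - 727661/192
(2(E_{1/2} (D + E_{2} + Δ))) f = -12x^7 - 378x^6 - 2331x^5 - (16485/2)x^4 - (74865/4)x^3 - (638381/24)x^2 - (344433/16)x - 727661/96

g(x) = -12x^7 - 378x^6 - 2331x^5 - (16485/2)x^4 - (74865/4)x^3 - (638381/24)x^2 - (344433/16)x - 727661/96


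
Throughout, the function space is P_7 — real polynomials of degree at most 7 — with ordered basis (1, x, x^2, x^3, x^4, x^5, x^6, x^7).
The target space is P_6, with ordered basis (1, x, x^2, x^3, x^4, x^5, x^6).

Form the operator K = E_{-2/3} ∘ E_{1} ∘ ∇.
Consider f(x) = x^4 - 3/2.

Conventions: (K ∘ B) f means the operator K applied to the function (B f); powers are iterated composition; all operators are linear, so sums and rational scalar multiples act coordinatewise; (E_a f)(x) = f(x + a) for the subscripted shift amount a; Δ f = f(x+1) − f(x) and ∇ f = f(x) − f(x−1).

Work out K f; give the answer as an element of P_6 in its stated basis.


the result is g(x) = 4x^3 - 2x^2 + (4/3)x - 5/27

∇ f = 4x^3 - 6x^2 + 4x - 1
E_{1} ∇ f = 4x^3 + 6x^2 + 4x + 1
E_{-2/3} E_{1} ∇ f = 4x^3 - 2x^2 + (4/3)x - 5/27


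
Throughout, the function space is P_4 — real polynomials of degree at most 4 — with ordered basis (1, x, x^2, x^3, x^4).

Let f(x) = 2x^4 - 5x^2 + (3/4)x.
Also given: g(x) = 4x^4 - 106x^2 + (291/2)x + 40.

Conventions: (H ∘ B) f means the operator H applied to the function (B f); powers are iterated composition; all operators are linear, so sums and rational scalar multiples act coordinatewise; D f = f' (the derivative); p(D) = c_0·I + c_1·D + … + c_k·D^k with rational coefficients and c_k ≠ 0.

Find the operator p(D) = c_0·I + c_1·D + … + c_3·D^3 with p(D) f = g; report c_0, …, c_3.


D^0 f = 2x^4 - 5x^2 + (3/4)x
D^1 f = 8x^3 - 10x + 3/4
D^2 f = 24x^2 - 10
D^3 f = 48x
matching coefficients of g against c_0 f + c_1 Df + … from the top degree down determines the c_i
solution: c_0 = 2, c_1 = 0, c_2 = -4, c_3 = 3

p(D) = 2·I − 4·D^2 + 3·D^3, i.e. c_0 = 2, c_1 = 0, c_2 = -4, c_3 = 3


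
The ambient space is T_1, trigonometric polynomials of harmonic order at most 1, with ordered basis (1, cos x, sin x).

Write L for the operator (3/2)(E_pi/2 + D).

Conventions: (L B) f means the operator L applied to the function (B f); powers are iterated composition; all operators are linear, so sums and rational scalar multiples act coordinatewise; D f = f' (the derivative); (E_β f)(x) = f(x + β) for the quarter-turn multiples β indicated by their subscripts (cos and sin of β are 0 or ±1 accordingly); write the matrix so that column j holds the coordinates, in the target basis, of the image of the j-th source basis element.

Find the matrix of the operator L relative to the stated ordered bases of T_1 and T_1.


image of 1: 3/2
image of cos x: -3sin x
image of sin x: 3cos x
each image's coordinates form column j of the matrix

the matrix is [[3/2, 0, 0]; [0, 0, 3]; [0, -3, 0]] (rows listed top to bottom)


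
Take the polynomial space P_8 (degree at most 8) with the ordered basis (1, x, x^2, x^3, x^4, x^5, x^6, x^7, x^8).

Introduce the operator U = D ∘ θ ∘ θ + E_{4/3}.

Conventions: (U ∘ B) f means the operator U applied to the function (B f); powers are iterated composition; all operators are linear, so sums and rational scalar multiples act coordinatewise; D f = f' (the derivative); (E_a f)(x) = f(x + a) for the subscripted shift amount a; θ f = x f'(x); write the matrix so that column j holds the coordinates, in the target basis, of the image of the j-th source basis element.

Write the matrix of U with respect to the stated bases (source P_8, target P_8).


image of 1: 1
image of x: x + 7/3
image of x^2: x^2 + (32/3)x + 16/9
image of x^3: x^3 + 31x^2 + (16/3)x + 64/27
image of x^4: x^4 + (208/3)x^3 + (32/3)x^2 + (256/27)x + 256/81
image of x^5: x^5 + (395/3)x^4 + (160/9)x^3 + (640/27)x^2 + (1280/81)x + 1024/243
image of x^6: x^6 + 224x^5 + (80/3)x^4 + (1280/27)x^3 + (1280/27)x^2 + (2048/81)x + 4096/729
image of x^7: x^7 + (1057/3)x^6 + (112/3)x^5 + (2240/27)x^4 + (8960/81)x^3 + (7168/81)x^2 + (28672/729)x + 16384/2187
image of x^8: x^8 + (1568/3)x^7 + (448/9)x^6 + (3584/27)x^5 + (17920/81)x^4 + (57344/243)x^3 + (114688/729)x^2 + (131072/2187)x + 65536/6561
each image's coordinates form column j of the matrix

the matrix is [[1, 7/3, 16/9, 64/27, 256/81, 1024/243, 4096/729, 16384/2187, 65536/6561]; [0, 1, 32/3, 16/3, 256/27, 1280/81, 2048/81, 28672/729, 131072/2187]; [0, 0, 1, 31, 32/3, 640/27, 1280/27, 7168/81, 114688/729]; [0, 0, 0, 1, 208/3, 160/9, 1280/27, 8960/81, 57344/243]; [0, 0, 0, 0, 1, 395/3, 80/3, 2240/27, 17920/81]; [0, 0, 0, 0, 0, 1, 224, 112/3, 3584/27]; [0, 0, 0, 0, 0, 0, 1, 1057/3, 448/9]; [0, 0, 0, 0, 0, 0, 0, 1, 1568/3]; [0, 0, 0, 0, 0, 0, 0, 0, 1]] (rows listed top to bottom)


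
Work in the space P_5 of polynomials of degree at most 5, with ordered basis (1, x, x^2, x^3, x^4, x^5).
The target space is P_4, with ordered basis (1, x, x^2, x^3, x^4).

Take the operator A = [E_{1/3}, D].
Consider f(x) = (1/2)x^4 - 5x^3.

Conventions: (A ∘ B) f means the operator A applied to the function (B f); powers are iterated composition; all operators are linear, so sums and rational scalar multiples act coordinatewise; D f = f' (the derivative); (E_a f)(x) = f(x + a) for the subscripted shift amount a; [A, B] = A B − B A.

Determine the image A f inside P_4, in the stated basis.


D f = 2x^3 - 15x^2
E_{1/3} D f = 2x^3 - 13x^2 - (28/3)x - 43/27
E_{1/3} f = (1/2)x^4 - (13/3)x^3 - (14/3)x^2 - (43/27)x - 29/162
D E_{1/3} f = 2x^3 - 13x^2 - (28/3)x - 43/27
[E_{1/3}, D] f = 0

g(x) = 0


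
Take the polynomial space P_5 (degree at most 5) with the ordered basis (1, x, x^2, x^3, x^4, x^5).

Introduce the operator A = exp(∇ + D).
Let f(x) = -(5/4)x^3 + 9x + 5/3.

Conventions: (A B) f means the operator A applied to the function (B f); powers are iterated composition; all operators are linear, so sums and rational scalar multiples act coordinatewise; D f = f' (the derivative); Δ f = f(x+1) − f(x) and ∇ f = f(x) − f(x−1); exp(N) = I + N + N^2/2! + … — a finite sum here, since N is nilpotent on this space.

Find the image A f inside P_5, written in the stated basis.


g(x) = -(5/4)x^3 - (15/2)x^2 - (9/4)x + 191/12

order-1 term: -(15/2)x^2 + (15/4)x + 67/4
order-2 term: -15x + 15/2
order-3 term: -10
the series for exp(∇ + D) f terminates at order 3
exp(∇ + D) f = -(5/4)x^3 - (15/2)x^2 - (9/4)x + 191/12


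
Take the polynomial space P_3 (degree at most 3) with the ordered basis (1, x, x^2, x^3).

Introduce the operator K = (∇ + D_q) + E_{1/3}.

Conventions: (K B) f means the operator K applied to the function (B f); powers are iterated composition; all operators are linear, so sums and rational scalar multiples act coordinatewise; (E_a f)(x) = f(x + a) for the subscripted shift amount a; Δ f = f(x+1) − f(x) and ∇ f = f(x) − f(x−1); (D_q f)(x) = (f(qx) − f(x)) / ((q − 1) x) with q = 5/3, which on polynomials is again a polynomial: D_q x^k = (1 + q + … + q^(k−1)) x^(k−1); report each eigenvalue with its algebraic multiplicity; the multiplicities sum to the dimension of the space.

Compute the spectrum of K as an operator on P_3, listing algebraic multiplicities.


λ = 1 (multiplicity 4)

image of 1: 1
image of x: x + 7/3
image of x^2: x^2 + (16/3)x - 8/9
image of x^3: x^3 + (85/9)x^2 - (8/3)x + 28/27
the matrix is upper triangular; its diagonal is (1, 1, 1, 1)
for a triangular matrix the eigenvalues are the diagonal entries, with algebraic multiplicity their repetition count


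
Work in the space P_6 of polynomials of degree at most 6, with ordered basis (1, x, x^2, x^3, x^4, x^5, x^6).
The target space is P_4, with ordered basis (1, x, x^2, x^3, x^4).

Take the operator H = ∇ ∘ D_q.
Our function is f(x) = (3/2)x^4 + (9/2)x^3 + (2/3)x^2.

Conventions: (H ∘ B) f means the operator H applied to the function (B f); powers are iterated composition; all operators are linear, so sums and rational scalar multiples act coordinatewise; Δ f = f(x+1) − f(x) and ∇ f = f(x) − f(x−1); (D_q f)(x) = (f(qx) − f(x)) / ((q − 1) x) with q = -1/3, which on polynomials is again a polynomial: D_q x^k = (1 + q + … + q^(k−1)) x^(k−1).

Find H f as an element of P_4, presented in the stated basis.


g(x) = (10/3)x^2 + (11/3)x - 35/18

D_q f = (10/9)x^3 + (7/2)x^2 + (4/9)x
∇ D_q f = (10/3)x^2 + (11/3)x - 35/18


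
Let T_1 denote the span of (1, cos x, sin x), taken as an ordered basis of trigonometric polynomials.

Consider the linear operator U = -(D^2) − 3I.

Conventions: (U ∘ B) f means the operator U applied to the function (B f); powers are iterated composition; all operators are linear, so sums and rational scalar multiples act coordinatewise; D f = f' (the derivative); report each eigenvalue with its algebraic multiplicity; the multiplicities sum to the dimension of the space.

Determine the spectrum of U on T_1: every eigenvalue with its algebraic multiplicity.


λ = -3 (multiplicity 1), λ = -2 (multiplicity 2)

image of 1: -3
image of cos x: -2cos x
image of sin x: -2sin x
the matrix is diagonal; its diagonal is (-3, -2, -2)
for a triangular matrix the eigenvalues are the diagonal entries, with algebraic multiplicity their repetition count


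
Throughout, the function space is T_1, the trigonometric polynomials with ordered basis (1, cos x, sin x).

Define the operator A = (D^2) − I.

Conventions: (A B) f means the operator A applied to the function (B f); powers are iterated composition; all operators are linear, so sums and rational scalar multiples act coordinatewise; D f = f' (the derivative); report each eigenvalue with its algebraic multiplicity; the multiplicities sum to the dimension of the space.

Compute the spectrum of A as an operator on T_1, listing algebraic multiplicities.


image of 1: -1
image of cos x: -2cos x
image of sin x: -2sin x
the matrix is diagonal; its diagonal is (-1, -2, -2)
for a triangular matrix the eigenvalues are the diagonal entries, with algebraic multiplicity their repetition count

λ = -2 (multiplicity 2), λ = -1 (multiplicity 1)


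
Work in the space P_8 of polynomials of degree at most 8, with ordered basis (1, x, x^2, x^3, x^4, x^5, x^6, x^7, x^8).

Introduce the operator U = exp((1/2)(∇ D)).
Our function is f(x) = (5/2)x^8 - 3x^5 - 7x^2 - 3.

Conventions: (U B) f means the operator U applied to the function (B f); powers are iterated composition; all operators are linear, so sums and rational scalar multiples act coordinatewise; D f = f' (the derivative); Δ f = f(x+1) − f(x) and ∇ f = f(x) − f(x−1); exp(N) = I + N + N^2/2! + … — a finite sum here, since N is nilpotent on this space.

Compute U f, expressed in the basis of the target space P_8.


order-1 term: 70x^6 - 210x^5 + 350x^4 - 380x^3 + 255x^2 - 100x + 21/2
order-2 term: 525x^4 - 2100x^3 + 3675x^2 - 3195x + 1130
order-3 term: 1050x^2 - 3150x + 2625
order-4 term: 525/2
the series for exp((1/2)(∇ D)) f terminates at order 4
exp((1/2)(∇ D)) f = (5/2)x^8 + 70x^6 - 213x^5 + 875x^4 - 2480x^3 + 4973x^2 - 6445x + 4025

g(x) = (5/2)x^8 + 70x^6 - 213x^5 + 875x^4 - 2480x^3 + 4973x^2 - 6445x + 4025


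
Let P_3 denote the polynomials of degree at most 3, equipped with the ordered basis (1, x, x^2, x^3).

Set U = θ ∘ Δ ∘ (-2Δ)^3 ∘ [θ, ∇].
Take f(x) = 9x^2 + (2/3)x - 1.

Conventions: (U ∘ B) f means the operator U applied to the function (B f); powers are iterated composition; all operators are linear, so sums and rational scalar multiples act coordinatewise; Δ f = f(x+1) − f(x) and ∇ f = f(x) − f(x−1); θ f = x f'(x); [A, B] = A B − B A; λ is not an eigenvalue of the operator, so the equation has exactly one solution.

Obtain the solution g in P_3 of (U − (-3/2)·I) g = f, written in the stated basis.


write g with unknown coordinates in the stated basis and equate coefficients in (U − (-3/2)·I) g = f
solving from the highest basis element down gives g = 6x^2 + (4/9)x - 2/3
check: U g = 0
so U g − (-3/2)·g = 9x^2 + (2/3)x - 1 = f ✓

the result is g(x) = 6x^2 + (4/9)x - 2/3


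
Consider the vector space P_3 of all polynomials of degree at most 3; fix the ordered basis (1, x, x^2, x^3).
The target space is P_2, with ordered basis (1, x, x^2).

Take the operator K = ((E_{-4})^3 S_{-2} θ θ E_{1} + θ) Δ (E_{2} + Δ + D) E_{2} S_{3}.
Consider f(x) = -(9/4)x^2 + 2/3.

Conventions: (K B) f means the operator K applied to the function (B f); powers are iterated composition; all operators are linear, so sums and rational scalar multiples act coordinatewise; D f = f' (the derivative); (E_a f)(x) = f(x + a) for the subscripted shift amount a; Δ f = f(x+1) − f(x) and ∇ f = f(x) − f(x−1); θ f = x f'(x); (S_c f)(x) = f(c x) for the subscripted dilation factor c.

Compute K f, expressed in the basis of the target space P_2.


S_{3} f = -(81/4)x^2 + 2/3
E_{2} S_{3} f = -(81/4)x^2 - 81x - 241/3
E_{2} (E_{2} S_{3}) f = -(81/4)x^2 - 162x - 970/3
Δ (E_{2} S_{3}) f = -(81/2)x - 405/4
D (E_{2} S_{3}) f = -(81/2)x - 81
(E_{2} + Δ + D) (E_{2} S_{3}) f = -(81/4)x^2 - 243x - 6067/12
Δ (E_{2} + Δ + D) (E_{2} S_{3}) f = -(81/2)x - 1053/4
E_{1} (Δ (E_{2} + Δ + D) E_{2} S_{3}) f = -(81/2)x - 1215/4
θ E_{1} (Δ (E_{2} + Δ + D) E_{2} S_{3}) f = -(81/2)x
θ θ E_{1} (Δ (E_{2} + Δ + D) E_{2} S_{3}) f = -(81/2)x
S_{-2} (θ θ E_{1}) (Δ (E_{2} + Δ + D) E_{2} S_{3}) f = 81x
E_{-4} S_{-2} (θ θ E_{1}) (Δ (E_{2} + Δ + D) E_{2} S_{3}) f = 81x - 324
E_{-4} E_{-4} S_{-2} (θ θ E_{1}) (Δ (E_{2} + Δ + D) E_{2} S_{3}) f = 81x - 648
E_{-4} E_{-4} E_{-4} S_{-2} (θ θ E_{1}) (Δ (E_{2} + Δ + D) E_{2} S_{3}) f = 81x - 972
θ (Δ (E_{2} + Δ + D) E_{2} S_{3}) f = -(81/2)x
((E_{-4})^3 S_{-2} θ θ E_{1} + θ) (Δ (E_{2} + Δ + D) E_{2} S_{3}) f = (81/2)x - 972

the result is g(x) = (81/2)x - 972


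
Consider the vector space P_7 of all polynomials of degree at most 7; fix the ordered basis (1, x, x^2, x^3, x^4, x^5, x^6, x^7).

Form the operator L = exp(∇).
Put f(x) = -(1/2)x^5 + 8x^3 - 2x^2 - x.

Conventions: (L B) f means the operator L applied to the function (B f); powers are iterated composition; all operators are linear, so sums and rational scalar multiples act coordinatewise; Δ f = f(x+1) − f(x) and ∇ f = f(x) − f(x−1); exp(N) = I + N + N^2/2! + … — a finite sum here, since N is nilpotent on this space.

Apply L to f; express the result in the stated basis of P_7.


the image equals g(x) = -(1/2)x^5 - (5/2)x^4 + 8x^3 + 27x^2 - (15/2)x - 10

order-1 term: -(5/2)x^4 + 5x^3 + 19x^2 - (51/2)x + 17/2
order-2 term: -5x^3 + 15x^2 + (13/2)x - 37/2
order-3 term: -5x^2 + 15x - 9/2
order-4 term: -(5/2)x + 5
order-5 term: -1/2
the series for exp(∇) f terminates at order 5
exp(∇) f = -(1/2)x^5 - (5/2)x^4 + 8x^3 + 27x^2 - (15/2)x - 10


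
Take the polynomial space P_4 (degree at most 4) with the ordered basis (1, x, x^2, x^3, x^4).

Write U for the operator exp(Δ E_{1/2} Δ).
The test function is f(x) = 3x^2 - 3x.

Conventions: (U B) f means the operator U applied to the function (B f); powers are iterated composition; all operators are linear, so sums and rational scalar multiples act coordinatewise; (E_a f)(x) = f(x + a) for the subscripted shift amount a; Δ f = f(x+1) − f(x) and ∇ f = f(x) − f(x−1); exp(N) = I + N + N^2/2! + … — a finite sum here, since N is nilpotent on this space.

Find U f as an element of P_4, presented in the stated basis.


order-1 term: 6
the series for exp(Δ E_{1/2} Δ) f terminates at order 1
exp(Δ E_{1/2} Δ) f = 3x^2 - 3x + 6

g(x) = 3x^2 - 3x + 6


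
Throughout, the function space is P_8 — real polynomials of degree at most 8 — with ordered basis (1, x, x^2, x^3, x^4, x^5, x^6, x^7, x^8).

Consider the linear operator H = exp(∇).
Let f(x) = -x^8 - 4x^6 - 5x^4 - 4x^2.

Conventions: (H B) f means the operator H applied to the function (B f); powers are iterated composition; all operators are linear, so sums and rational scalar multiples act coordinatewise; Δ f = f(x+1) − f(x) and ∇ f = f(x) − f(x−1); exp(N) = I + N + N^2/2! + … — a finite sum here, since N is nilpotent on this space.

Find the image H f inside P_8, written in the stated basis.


g(x) = -x^8 - 8x^7 - 4x^6 + 32x^5 - 75x^4 - 52x^3 + 188x^2 - 108x - 19

order-1 term: -8x^7 + 28x^6 - 80x^5 + 130x^4 - 156x^3 + 118x^2 - 60x + 14
order-2 term: -28x^6 + 168x^5 - 550x^4 + 1080x^3 - 1318x^2 + 924x - 290
order-3 term: -56x^5 + 420x^4 - 1480x^3 + 2880x^2 - 3028x + 1356
order-4 term: -70x^4 + 560x^3 - 1880x^2 + 3040x - 1966
order-5 term: -56x^3 + 420x^2 - 1144x + 1110
order-6 term: -28x^2 + 168x - 270
order-7 term: -8x + 28
order-8 term: -1
the series for exp(∇) f terminates at order 8
exp(∇) f = -x^8 - 8x^7 - 4x^6 + 32x^5 - 75x^4 - 52x^3 + 188x^2 - 108x - 19


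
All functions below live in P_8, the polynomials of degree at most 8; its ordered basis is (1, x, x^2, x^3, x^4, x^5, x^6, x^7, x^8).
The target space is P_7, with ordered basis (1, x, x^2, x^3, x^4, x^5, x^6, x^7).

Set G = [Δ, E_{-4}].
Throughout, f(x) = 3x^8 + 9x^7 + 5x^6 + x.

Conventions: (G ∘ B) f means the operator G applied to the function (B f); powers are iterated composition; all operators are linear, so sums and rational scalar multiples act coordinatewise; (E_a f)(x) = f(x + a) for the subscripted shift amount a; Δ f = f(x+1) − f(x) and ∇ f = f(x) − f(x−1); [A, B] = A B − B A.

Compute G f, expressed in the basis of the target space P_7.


E_{-4} f = 3x^8 - 87x^7 + 1097x^6 - 7848x^5 + 34800x^4 - 97792x^3 + 169728x^2 - 165887x + 69628
Δ E_{-4} f = 24x^7 - 525x^6 + 4923x^5 - 25620x^4 + 79783x^3 - 148344x^2 + 152037x - 65986
Δ f = 24x^7 + 147x^6 + 387x^5 + 600x^4 + 583x^3 + 348x^2 + 117x + 18
E_{-4} Δ f = 24x^7 - 525x^6 + 4923x^5 - 25620x^4 + 79783x^3 - 148344x^2 + 152037x - 65986
[Δ, E_{-4}] f = 0

the image equals g(x) = 0


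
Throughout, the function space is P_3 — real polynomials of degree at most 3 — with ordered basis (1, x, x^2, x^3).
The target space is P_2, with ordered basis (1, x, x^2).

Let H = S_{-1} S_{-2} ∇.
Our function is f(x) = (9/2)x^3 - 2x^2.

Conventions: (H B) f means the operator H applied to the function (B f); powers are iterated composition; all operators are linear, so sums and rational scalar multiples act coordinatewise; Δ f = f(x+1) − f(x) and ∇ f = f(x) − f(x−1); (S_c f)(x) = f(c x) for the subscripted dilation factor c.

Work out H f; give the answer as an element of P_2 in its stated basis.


∇ f = (27/2)x^2 - (35/2)x + 13/2
S_{-2} ∇ f = 54x^2 + 35x + 13/2
S_{-1} S_{-2} ∇ f = 54x^2 - 35x + 13/2

the result is g(x) = 54x^2 - 35x + 13/2


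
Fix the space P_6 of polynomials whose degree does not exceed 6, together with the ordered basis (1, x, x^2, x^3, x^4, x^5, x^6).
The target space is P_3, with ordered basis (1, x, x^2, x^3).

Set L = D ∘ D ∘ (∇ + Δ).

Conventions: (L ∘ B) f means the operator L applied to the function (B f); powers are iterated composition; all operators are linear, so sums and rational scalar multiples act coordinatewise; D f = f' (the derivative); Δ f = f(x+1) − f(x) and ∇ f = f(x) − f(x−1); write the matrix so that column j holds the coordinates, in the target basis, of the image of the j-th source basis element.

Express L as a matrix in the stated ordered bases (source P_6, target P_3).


image of 1: 0
image of x: 0
image of x^2: 0
image of x^3: 12
image of x^4: 48x
image of x^5: 120x^2 + 40
image of x^6: 240x^3 + 240x
each image's coordinates form column j of the matrix

the matrix is [[0, 0, 0, 12, 0, 40, 0]; [0, 0, 0, 0, 48, 0, 240]; [0, 0, 0, 0, 0, 120, 0]; [0, 0, 0, 0, 0, 0, 240]] (rows listed top to bottom)


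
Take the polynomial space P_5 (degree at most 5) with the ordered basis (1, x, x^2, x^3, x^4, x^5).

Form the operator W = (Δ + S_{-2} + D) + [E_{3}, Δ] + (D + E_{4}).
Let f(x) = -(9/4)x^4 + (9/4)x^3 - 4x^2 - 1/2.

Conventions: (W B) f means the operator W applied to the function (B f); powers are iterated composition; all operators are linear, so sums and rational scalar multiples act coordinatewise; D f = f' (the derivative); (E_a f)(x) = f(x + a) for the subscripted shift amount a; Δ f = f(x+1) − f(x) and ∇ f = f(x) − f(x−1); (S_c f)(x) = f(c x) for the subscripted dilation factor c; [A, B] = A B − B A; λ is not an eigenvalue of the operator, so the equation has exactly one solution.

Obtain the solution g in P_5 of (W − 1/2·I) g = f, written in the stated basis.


g(x) = -(3/22)x^4 - (89/110)x^3 + (269/45)x^2 + (6901/1485)x - 139637/4455

write g with unknown coordinates in the stated basis and equate coefficients in (W − 1/2·I) g = f
solving from the highest basis element down gives g = -(3/22)x^4 - (89/110)x^3 + (269/45)x^2 + (6901/1485)x - 139637/4455
check: W g = -(51/22)x^4 + (203/110)x^3 - (91/90)x^2 + (6901/2970)x - 72046/4455
so W g − 1/2·g = -(9/4)x^4 + (9/4)x^3 - 4x^2 - 1/2 = f ✓


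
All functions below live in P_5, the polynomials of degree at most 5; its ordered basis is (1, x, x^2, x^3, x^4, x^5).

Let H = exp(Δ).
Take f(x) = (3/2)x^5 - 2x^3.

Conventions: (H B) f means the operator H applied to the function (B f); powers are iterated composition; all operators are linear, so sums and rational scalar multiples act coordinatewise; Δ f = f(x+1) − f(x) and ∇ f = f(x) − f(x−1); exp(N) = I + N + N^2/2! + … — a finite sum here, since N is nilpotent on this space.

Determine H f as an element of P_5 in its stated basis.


the image equals g(x) = (3/2)x^5 + (15/2)x^4 + 28x^3 + 69x^2 + (201/2)x + 68

order-1 term: (15/2)x^4 + 15x^3 + 9x^2 + (3/2)x - 1/2
order-2 term: 15x^3 + 45x^2 + (93/2)x + 33/2
order-3 term: 15x^2 + 45x + 71/2
order-4 term: (15/2)x + 15
order-5 term: 3/2
the series for exp(Δ) f terminates at order 5
exp(Δ) f = (3/2)x^5 + (15/2)x^4 + 28x^3 + 69x^2 + (201/2)x + 68


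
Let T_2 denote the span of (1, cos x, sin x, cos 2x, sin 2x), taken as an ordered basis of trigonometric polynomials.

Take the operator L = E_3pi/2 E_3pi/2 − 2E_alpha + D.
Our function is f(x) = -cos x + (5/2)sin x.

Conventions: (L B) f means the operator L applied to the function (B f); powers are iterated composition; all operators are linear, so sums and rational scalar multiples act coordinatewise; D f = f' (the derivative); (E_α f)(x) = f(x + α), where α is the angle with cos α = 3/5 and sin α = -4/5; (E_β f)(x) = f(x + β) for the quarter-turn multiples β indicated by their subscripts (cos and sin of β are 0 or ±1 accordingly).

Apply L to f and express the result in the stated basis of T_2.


g(x) = (87/10)cos x - (29/10)sin x

E_3pi/2 f = -(5/2)cos x - sin x
E_3pi/2 E_3pi/2 f = cos x - (5/2)sin x
E_alpha f = -(13/5)cos x + (7/10)sin x
(-2E_alpha) f = (26/5)cos x - (7/5)sin x
D f = (5/2)cos x + sin x
(E_3pi/2 E_3pi/2 − 2E_alpha + D) f = (87/10)cos x - (29/10)sin x


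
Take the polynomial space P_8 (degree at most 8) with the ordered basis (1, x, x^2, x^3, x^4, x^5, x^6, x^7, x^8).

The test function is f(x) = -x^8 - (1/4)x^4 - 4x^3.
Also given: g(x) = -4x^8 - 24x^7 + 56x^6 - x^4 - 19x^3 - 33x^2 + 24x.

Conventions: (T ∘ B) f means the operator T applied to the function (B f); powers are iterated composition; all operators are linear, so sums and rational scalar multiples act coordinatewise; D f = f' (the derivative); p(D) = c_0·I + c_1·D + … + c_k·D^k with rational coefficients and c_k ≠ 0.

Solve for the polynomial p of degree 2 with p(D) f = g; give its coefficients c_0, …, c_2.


c_0 = 4, c_1 = 3, c_2 = -1

D^0 f = -x^8 - (1/4)x^4 - 4x^3
D^1 f = -8x^7 - x^3 - 12x^2
D^2 f = -56x^6 - 3x^2 - 24x
matching coefficients of g against c_0 f + c_1 Df + … from the top degree down determines the c_i
solution: c_0 = 4, c_1 = 3, c_2 = -1


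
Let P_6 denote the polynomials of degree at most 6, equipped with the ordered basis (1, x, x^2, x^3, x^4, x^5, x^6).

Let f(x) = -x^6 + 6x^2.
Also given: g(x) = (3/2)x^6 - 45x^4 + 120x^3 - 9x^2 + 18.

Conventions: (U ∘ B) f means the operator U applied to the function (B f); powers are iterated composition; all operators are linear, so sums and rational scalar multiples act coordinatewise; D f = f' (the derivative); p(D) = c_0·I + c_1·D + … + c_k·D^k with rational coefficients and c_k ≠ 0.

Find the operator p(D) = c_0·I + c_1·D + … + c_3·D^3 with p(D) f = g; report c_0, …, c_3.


p(D) = -(3/2)·I + (3/2)·D^2 − D^3, i.e. c_0 = -3/2, c_1 = 0, c_2 = 3/2, c_3 = -1

D^0 f = -x^6 + 6x^2
D^1 f = -6x^5 + 12x
D^2 f = -30x^4 + 12
D^3 f = -120x^3
matching coefficients of g against c_0 f + c_1 Df + … from the top degree down determines the c_i
solution: c_0 = -3/2, c_1 = 0, c_2 = 3/2, c_3 = -1


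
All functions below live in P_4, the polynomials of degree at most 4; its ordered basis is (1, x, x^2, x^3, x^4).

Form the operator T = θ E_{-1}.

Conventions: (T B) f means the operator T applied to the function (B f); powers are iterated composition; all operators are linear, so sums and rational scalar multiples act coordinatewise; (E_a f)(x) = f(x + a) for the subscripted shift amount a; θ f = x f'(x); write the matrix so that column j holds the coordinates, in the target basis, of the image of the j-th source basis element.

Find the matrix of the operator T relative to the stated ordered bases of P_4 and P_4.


the matrix is [[0, 0, 0, 0, 0]; [0, 1, -2, 3, -4]; [0, 0, 2, -6, 12]; [0, 0, 0, 3, -12]; [0, 0, 0, 0, 4]] (rows listed top to bottom)

image of 1: 0
image of x: x
image of x^2: 2x^2 - 2x
image of x^3: 3x^3 - 6x^2 + 3x
image of x^4: 4x^4 - 12x^3 + 12x^2 - 4x
each image's coordinates form column j of the matrix


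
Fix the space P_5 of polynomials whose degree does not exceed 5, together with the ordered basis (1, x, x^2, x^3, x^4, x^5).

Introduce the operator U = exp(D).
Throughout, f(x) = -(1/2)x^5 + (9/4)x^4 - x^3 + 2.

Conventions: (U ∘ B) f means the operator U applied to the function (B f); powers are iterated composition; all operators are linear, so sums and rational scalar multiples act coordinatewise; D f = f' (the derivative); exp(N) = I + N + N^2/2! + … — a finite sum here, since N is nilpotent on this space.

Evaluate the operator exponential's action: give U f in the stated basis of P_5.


order-1 term: -(5/2)x^4 + 9x^3 - 3x^2
order-2 term: -5x^3 + (27/2)x^2 - 3x
order-3 term: -5x^2 + 9x - 1
order-4 term: -(5/2)x + 9/4
order-5 term: -1/2
the series for exp(D) f terminates at order 5
exp(D) f = -(1/2)x^5 - (1/4)x^4 + 3x^3 + (11/2)x^2 + (7/2)x + 11/4

the result is g(x) = -(1/2)x^5 - (1/4)x^4 + 3x^3 + (11/2)x^2 + (7/2)x + 11/4


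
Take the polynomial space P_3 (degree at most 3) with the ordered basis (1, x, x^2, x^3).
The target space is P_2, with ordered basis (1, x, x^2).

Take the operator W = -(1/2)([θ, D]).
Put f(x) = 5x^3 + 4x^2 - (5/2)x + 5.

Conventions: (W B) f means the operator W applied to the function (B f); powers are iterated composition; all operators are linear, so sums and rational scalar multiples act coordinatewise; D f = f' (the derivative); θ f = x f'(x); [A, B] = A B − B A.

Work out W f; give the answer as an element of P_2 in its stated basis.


the image equals g(x) = (15/2)x^2 + 4x - 5/4

D f = 15x^2 + 8x - 5/2
θ D f = 30x^2 + 8x
θ f = 15x^3 + 8x^2 - (5/2)x
D θ f = 45x^2 + 16x - 5/2
[θ, D] f = -15x^2 - 8x + 5/2
(-(1/2)([θ, D])) f = (15/2)x^2 + 4x - 5/4


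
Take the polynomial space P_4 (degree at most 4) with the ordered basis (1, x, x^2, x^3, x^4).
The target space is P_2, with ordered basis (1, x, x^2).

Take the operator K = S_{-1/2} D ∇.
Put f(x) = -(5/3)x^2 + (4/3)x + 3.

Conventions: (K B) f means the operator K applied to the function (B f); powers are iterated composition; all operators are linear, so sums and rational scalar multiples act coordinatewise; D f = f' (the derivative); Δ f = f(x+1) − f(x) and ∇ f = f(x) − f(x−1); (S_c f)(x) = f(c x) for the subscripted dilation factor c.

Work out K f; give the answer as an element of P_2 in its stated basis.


∇ f = -(10/3)x + 3
D ∇ f = -10/3
S_{-1/2} D ∇ f = -10/3

the result is g(x) = -10/3


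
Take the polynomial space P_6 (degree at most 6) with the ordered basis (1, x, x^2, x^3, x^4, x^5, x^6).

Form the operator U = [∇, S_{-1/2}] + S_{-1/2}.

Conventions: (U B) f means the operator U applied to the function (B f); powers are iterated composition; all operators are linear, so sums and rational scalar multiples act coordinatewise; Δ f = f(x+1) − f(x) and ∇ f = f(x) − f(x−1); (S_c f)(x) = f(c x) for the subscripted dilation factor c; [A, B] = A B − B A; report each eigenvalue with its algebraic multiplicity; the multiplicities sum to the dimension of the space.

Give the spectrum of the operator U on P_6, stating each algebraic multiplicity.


image of 1: 1
image of x: -(1/2)x - 3/2
image of x^2: (1/4)x^2 + (3/2)x + 3/4
image of x^3: -(1/8)x^3 - (9/8)x^2 - (9/8)x - 9/8
image of x^4: (1/16)x^4 + (3/4)x^3 + (9/8)x^2 + (9/4)x + 15/16
image of x^5: -(1/32)x^5 - (15/32)x^4 - (15/16)x^3 - (45/16)x^2 - (75/32)x - 33/32
image of x^6: (1/64)x^6 + (9/32)x^5 + (45/64)x^4 + (45/16)x^3 + (225/64)x^2 + (99/32)x + 63/64
the matrix is upper triangular; its diagonal is (1, -1/2, 1/4, -1/8, 1/16, -1/32, 1/64)
for a triangular matrix the eigenvalues are the diagonal entries, with algebraic multiplicity their repetition count

λ = -1/2 (multiplicity 1), λ = -1/8 (multiplicity 1), λ = -1/32 (multiplicity 1), λ = 1/64 (multiplicity 1), λ = 1/16 (multiplicity 1), λ = 1/4 (multiplicity 1), λ = 1 (multiplicity 1)
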